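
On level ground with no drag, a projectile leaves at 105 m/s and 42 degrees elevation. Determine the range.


R = v0^2 * sin(2*theta) / g = 105^2 * sin(2*42°) / 9.81 = 1118 m

1118 m


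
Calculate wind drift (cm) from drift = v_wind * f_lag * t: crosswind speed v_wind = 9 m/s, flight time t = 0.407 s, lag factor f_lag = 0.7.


drift = v_wind * lag * t = 9 * 0.7 * 0.407 = 2.5641 m ≈ 256.4 cm

256.4 cm


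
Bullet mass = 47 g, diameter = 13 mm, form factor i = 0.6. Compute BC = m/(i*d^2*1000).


BC = m/(i*d^2*1000) = 47/(0.6 * 13^2 * 1000) = 0.0004635

0.0004635


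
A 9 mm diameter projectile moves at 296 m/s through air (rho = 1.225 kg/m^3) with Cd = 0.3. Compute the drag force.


A = pi*(d/2)^2 = pi*(9/2000)^2 = 6.36173e-05 m^2
Fd = 0.5*Cd*rho*A*v^2 = 0.5*0.3*1.225*6.36173e-05*296^2 = 1.024 N

1.024 N


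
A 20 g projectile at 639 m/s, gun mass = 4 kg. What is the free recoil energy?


v_r = m_p*v_p/m_gun = 0.02*639/4 = 3.195 m/s, E_r = 0.5*m_gun*v_r^2 = 0.5*4*3.195^2 = 20.42 J

20.42 J


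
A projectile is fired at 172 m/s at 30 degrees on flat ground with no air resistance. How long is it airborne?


T = 2*v0*sin(theta)/g = 2*172*sin(30°)/9.81 = 17.53 s

17.53 s


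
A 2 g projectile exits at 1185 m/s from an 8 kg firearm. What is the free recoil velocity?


v_recoil = m_p * v_p / m_gun = 0.002 * 1185 / 8 = 0.2963 m/s

0.2963 m/s


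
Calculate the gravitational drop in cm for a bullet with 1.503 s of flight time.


drop = 0.5*g*t^2 = 0.5*9.81*1.503^2 = 11.0804 m ≈ 1108 cm

1108 cm


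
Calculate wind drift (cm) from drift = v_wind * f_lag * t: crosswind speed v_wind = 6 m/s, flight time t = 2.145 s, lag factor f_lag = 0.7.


drift = v_wind * lag * t = 6 * 0.7 * 2.145 = 9.009 m ≈ 900.9 cm

900.9 cm


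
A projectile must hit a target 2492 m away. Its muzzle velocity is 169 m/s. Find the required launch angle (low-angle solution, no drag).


sin(2*theta) = R*g/v0^2 = 2492*9.81/169^2 = 0.855941, theta = arcsin(0.855941)/2 = 29.43°

29.43 degrees


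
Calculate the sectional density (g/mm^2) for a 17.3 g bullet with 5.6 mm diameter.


SD = m/d^2 = 17.3/5.6^2 = 0.5517 g/mm^2

0.5517 g/mm^2


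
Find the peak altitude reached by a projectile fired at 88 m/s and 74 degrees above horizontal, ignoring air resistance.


H = (v0*sin(theta))^2 / (2g) = (88*sin(74°))^2 / (2*9.81) = 364.7 m

364.7 m


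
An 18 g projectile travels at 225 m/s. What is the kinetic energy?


E = 0.5*m*v^2 = 0.5*0.018*225^2 = 455.6 J

455.6 J


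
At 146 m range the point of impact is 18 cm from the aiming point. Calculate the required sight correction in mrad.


1 mrad subtends 1 cm per 10 m of range, so adj = error_cm / (dist_m / 10) = 18 / (146/10) = 1.233 mrad

1.233 mrad


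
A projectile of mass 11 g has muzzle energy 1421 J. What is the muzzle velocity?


v = sqrt(2*E/m) = sqrt(2*1421/0.011) = 508.3 m/s

508.3 m/s


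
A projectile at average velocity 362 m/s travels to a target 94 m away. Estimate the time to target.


t = d/v = 94/362 = 0.2597 s

0.2597 s


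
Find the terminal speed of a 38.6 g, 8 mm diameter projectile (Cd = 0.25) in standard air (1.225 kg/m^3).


A = pi*(d/2)^2 = pi*(8/2000)^2 = 5.02655e-05 m^2
vt = sqrt(2mg/(Cd*rho*A)) = sqrt(2*0.0386*9.81/(0.25 * 1.225 * 5.02655e-05)) = 221.8 m/s

221.8 m/s


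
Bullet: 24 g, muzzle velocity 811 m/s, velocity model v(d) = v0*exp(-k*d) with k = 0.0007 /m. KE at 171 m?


v = v0*exp(-k*d) = 811*exp(-0.0007*171) = 719.508 m/s
E = 0.5*m*v^2 = 0.5*0.024*719.508^2 = 6212 J

6212 J


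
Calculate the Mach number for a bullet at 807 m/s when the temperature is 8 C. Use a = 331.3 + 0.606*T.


a = 331.3 + 0.606*(8) = 336.148 m/s
M = v/a = 807/336.148 = 2.401

2.401


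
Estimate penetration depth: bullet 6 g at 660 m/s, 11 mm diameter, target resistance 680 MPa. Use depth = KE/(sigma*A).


A = pi*(d/2)^2 = pi*(11/2)^2 = 95.0332 mm^2
E = 0.5*m*v^2 = 0.5*0.006*660^2 = 1306.8 J
depth = E/(sigma*A) = 1306.8 J / (680 MPa * 95.0332 mm^2) = 1306.8/(680 * 95.0332) m = 0.020222 m ≈ 20.22 mm

20.22 mm


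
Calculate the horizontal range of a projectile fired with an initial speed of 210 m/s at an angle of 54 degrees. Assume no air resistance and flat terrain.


R = v0^2 * sin(2*theta) / g = 210^2 * sin(2*54°) / 9.81 = 4275 m

4275 m


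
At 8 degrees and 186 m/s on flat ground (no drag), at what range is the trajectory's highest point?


R = v0^2*sin(2*theta)/g = 186^2*sin(2*8°)/9.81 = 972.064 m
apex_dist = R/2 = 972.064/2 = 486 m

486 m


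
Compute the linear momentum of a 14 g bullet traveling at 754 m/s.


p = m*v = 0.014*754 = 10.56 kg·m/s

10.56 kg·m/s


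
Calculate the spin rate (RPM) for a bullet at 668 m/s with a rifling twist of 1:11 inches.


twist_m = 11*0.0254 = 0.2794 m
spin = v/twist = 668/0.2794 = 2390.838 rev/s
RPM = spin*60 = 2390.838*60 ≈ 143450 RPM

143450 RPM


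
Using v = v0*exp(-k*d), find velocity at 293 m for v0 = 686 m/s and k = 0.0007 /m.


v = v0*exp(-k*d) = 686*exp(-0.0007*293) = 558.8 m/s

558.8 m/s


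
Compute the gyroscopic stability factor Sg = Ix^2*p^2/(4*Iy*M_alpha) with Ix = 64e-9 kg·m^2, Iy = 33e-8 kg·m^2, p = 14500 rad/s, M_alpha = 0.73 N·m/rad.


Sg = Ix^2 * p^2 / (4 * Iy * M_alpha) = (64e-9)^2 * 14500^2 / (4 * 33e-8 * 0.73) = 0.8937

0.8937


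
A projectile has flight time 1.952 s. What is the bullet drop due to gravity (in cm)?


drop = 0.5*g*t^2 = 0.5*9.81*1.952^2 = 18.6895 m ≈ 1869 cm

1869 cm


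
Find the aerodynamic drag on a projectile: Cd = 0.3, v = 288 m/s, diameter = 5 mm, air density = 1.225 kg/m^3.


A = pi*(d/2)^2 = pi*(5/2000)^2 = 1.96350e-05 m^2
Fd = 0.5*Cd*rho*A*v^2 = 0.5*0.3*1.225*1.96350e-05*288^2 = 0.2993 N

0.2993 N


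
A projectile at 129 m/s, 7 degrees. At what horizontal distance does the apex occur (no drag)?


R = v0^2*sin(2*theta)/g = 129^2*sin(2*7°)/9.81 = 410.379 m
apex_dist = R/2 = 410.379/2 = 205.2 m

205.2 m


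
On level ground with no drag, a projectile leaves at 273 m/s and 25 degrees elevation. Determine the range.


R = v0^2 * sin(2*theta) / g = 273^2 * sin(2*25°) / 9.81 = 5820 m

5820 m


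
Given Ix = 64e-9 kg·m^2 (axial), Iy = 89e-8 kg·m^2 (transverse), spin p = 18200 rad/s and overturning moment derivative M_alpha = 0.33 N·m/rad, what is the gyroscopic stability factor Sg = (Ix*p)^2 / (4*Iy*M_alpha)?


Sg = Ix^2 * p^2 / (4 * Iy * M_alpha) = (64e-9)^2 * 18200^2 / (4 * 89e-8 * 0.33) = 1.155

1.155


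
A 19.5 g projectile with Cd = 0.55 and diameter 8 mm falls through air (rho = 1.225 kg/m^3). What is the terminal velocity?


A = pi*(d/2)^2 = pi*(8/2000)^2 = 5.02655e-05 m^2
vt = sqrt(2mg/(Cd*rho*A)) = sqrt(2*0.0195*9.81/(0.55 * 1.225 * 5.02655e-05)) = 106.3 m/s

106.3 m/s


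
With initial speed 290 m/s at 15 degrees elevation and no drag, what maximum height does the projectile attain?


H = (v0*sin(theta))^2 / (2g) = (290*sin(15°))^2 / (2*9.81) = 287.1 m

287.1 m


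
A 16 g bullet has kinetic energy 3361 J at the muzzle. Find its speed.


v = sqrt(2*E/m) = sqrt(2*3361/0.016) = 648.2 m/s

648.2 m/s


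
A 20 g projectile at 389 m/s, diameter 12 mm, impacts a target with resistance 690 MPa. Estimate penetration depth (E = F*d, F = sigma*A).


A = pi*(d/2)^2 = pi*(12/2)^2 = 113.097 mm^2
E = 0.5*m*v^2 = 0.5*0.02*389^2 = 1513.21 J
depth = E/(sigma*A) = 1513.21 J / (690 MPa * 113.097 mm^2) = 1513.21/(690 * 113.097) m = 0.0193909 m ≈ 19.39 mm

19.39 mm


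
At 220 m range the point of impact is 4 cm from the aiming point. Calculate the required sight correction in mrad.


1 mrad subtends 1 cm per 10 m of range, so adj = error_cm / (dist_m / 10) = 4 / (220/10) = 0.1818 mrad

0.1818 mrad


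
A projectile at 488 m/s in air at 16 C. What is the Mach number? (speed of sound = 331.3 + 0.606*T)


a = 331.3 + 0.606*(16) = 340.996 m/s
M = v/a = 488/340.996 = 1.431

1.431


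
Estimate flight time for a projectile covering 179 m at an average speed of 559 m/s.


t = d/v = 179/559 = 0.3202 s

0.3202 s


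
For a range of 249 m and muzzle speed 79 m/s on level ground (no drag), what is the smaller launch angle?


sin(2*theta) = R*g/v0^2 = 249*9.81/79^2 = 0.391394, theta = arcsin(0.391394)/2 = 11.52°

11.52 degrees


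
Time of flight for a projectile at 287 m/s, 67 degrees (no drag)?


T = 2*v0*sin(theta)/g = 2*287*sin(67°)/9.81 = 53.86 s

53.86 s


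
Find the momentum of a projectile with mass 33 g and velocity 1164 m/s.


p = m*v = 0.033*1164 = 38.41 kg·m/s

38.41 kg·m/s


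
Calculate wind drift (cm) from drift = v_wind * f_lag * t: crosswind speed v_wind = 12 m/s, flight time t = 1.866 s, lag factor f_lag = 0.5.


drift = v_wind * lag * t = 12 * 0.5 * 1.866 = 11.196 m ≈ 1120 cm

1120 cm


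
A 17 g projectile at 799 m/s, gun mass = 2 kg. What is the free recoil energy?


v_r = m_p*v_p/m_gun = 0.017*799/2 = 6.7915 m/s, E_r = 0.5*m_gun*v_r^2 = 0.5*2*6.7915^2 = 46.12 J

46.12 J


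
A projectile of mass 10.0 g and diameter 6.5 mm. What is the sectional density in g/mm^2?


SD = m/d^2 = 10.0/6.5^2 = 0.2367 g/mm^2

0.2367 g/mm^2


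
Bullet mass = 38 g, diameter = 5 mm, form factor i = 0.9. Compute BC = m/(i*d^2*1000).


BC = m/(i*d^2*1000) = 38/(0.9 * 5^2 * 1000) = 0.001689

0.001689


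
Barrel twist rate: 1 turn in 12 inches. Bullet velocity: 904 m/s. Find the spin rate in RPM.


twist_m = 12*0.0254 = 0.3048 m
spin = v/twist = 904/0.3048 = 2965.879 rev/s
RPM = spin*60 = 2965.879*60 ≈ 177953 RPM

177953 RPM


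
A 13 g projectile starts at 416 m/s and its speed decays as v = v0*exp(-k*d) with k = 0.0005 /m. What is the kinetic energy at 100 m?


v = v0*exp(-k*d) = 416*exp(-0.0005*100) = 395.711 m/s
E = 0.5*m*v^2 = 0.5*0.013*395.711^2 = 1018 J

1018 J


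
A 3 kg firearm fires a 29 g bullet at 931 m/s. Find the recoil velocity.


v_recoil = m_p * v_p / m_gun = 0.029 * 931 / 3 = 9 m/s

9 m/s


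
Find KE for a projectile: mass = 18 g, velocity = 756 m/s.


E = 0.5*m*v^2 = 0.5*0.018*756^2 = 5144 J

5144 J


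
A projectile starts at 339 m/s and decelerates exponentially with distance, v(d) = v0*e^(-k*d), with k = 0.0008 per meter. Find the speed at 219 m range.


v = v0*exp(-k*d) = 339*exp(-0.0008*219) = 284.5 m/s

284.5 m/s


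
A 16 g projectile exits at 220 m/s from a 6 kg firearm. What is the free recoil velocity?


v_recoil = m_p * v_p / m_gun = 0.016 * 220 / 6 = 0.5867 m/s

0.5867 m/s


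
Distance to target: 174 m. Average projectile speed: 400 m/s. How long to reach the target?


t = d/v = 174/400 = 0.435 s

0.435 s


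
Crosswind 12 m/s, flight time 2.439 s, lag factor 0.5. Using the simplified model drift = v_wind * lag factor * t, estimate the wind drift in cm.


drift = v_wind * lag * t = 12 * 0.5 * 2.439 = 14.634 m ≈ 1463 cm

1463 cm


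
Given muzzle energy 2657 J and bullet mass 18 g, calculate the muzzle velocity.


v = sqrt(2*E/m) = sqrt(2*2657/0.018) = 543.3 m/s

543.3 m/s


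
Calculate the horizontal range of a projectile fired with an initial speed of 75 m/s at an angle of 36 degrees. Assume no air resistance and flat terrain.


R = v0^2 * sin(2*theta) / g = 75^2 * sin(2*36°) / 9.81 = 545.3 m

545.3 m


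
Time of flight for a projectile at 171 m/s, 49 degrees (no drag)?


T = 2*v0*sin(theta)/g = 2*171*sin(49°)/9.81 = 26.31 s

26.31 s


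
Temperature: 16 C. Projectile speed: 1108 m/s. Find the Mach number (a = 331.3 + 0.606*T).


a = 331.3 + 0.606*(16) = 340.996 m/s
M = v/a = 1108/340.996 = 3.249

3.249


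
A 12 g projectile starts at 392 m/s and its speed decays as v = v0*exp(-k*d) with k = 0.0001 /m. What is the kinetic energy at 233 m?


v = v0*exp(-k*d) = 392*exp(-0.0001*233) = 382.972 m/s
E = 0.5*m*v^2 = 0.5*0.012*382.972^2 = 880 J

880 J


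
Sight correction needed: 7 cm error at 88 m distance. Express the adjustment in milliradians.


1 mrad subtends 1 cm per 10 m of range, so adj = error_cm / (dist_m / 10) = 7 / (88/10) = 0.7955 mrad

0.7955 mrad


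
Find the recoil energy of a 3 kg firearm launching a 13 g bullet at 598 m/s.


v_r = m_p*v_p/m_gun = 0.013*598/3 = 2.59133 m/s, E_r = 0.5*m_gun*v_r^2 = 0.5*3*2.59133^2 = 10.07 J

10.07 J


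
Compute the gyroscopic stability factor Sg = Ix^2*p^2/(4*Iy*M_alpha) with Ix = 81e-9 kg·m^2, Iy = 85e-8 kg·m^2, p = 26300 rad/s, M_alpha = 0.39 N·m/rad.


Sg = Ix^2 * p^2 / (4 * Iy * M_alpha) = (81e-9)^2 * 26300^2 / (4 * 85e-8 * 0.39) = 3.422

3.422


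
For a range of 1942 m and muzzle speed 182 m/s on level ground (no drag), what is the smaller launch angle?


sin(2*theta) = R*g/v0^2 = 1942*9.81/182^2 = 0.575142, theta = arcsin(0.575142)/2 = 17.55°

17.55 degrees


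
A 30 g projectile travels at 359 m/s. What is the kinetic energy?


E = 0.5*m*v^2 = 0.5*0.03*359^2 = 1933 J

1933 J


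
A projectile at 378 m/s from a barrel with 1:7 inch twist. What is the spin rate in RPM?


twist_m = 7*0.0254 = 0.1778 m
spin = v/twist = 378/0.1778 = 2125.984 rev/s
RPM = spin*60 = 2125.984*60 ≈ 127559 RPM

127559 RPM


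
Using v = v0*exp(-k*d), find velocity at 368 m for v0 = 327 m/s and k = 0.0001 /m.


v = v0*exp(-k*d) = 327*exp(-0.0001*368) = 315.2 m/s

315.2 m/s


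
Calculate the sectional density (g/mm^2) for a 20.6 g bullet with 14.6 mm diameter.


SD = m/d^2 = 20.6/14.6^2 = 0.09664 g/mm^2

0.09664 g/mm^2


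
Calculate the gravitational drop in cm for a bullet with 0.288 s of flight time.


drop = 0.5*g*t^2 = 0.5*9.81*0.288^2 = 0.40684 m ≈ 40.68 cm

40.68 cm


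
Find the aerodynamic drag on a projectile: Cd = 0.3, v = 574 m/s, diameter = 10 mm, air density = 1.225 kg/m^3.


A = pi*(d/2)^2 = pi*(10/2000)^2 = 7.85398e-05 m^2
Fd = 0.5*Cd*rho*A*v^2 = 0.5*0.3*1.225*7.85398e-05*574^2 = 4.755 N

4.755 N


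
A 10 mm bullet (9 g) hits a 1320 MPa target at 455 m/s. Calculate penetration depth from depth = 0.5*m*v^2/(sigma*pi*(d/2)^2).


A = pi*(d/2)^2 = pi*(10/2)^2 = 78.5398 mm^2
E = 0.5*m*v^2 = 0.5*0.009*455^2 = 931.612 J
depth = E/(sigma*A) = 931.612 J / (1320 MPa * 78.5398 mm^2) = 931.612/(1320 * 78.5398) m = 0.00898611 m ≈ 8.986 mm

8.986 mm


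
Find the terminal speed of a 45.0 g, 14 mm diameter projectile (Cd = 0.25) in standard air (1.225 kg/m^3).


A = pi*(d/2)^2 = pi*(14/2000)^2 = 1.53938e-04 m^2
vt = sqrt(2mg/(Cd*rho*A)) = sqrt(2*0.045*9.81/(0.25 * 1.225 * 1.53938e-04)) = 136.8 m/s

136.8 m/s


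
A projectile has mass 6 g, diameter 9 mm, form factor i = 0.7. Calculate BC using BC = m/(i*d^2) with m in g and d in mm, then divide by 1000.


BC = m/(i*d^2*1000) = 6/(0.7 * 9^2 * 1000) = 0.0001058

0.0001058


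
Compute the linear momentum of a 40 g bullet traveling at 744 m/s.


p = m*v = 0.04*744 = 29.76 kg·m/s

29.76 kg·m/s


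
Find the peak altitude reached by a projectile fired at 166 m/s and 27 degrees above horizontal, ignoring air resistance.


H = (v0*sin(theta))^2 / (2g) = (166*sin(27°))^2 / (2*9.81) = 289.5 m

289.5 m


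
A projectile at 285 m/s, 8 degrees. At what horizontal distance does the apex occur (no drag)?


R = v0^2*sin(2*theta)/g = 285^2*sin(2*8°)/9.81 = 2282.23 m
apex_dist = R/2 = 2282.23/2 = 1141 m

1141 m


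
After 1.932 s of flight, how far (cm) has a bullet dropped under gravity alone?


drop = 0.5*g*t^2 = 0.5*9.81*1.932^2 = 18.3085 m ≈ 1831 cm

1831 cm


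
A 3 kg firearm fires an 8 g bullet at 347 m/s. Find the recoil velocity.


v_recoil = m_p * v_p / m_gun = 0.008 * 347 / 3 = 0.9253 m/s

0.9253 m/s


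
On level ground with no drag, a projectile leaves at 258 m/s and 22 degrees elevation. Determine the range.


R = v0^2 * sin(2*theta) / g = 258^2 * sin(2*22°) / 9.81 = 4713 m

4713 m


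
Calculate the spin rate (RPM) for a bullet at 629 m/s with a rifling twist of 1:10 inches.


twist_m = 10*0.0254 = 0.254 m
spin = v/twist = 629/0.254 = 2476.378 rev/s
RPM = spin*60 = 2476.378*60 ≈ 148583 RPM

148583 RPM


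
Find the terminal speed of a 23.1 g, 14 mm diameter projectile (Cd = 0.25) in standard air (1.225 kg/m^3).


A = pi*(d/2)^2 = pi*(14/2000)^2 = 1.53938e-04 m^2
vt = sqrt(2mg/(Cd*rho*A)) = sqrt(2*0.0231*9.81/(0.25 * 1.225 * 1.53938e-04)) = 98.05 m/s

98.05 m/s


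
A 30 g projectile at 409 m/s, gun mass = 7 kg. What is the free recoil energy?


v_r = m_p*v_p/m_gun = 0.03*409/7 = 1.75286 m/s, E_r = 0.5*m_gun*v_r^2 = 0.5*7*1.75286^2 = 10.75 J

10.75 J


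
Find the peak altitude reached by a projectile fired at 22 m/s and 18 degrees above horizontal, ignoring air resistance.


H = (v0*sin(theta))^2 / (2g) = (22*sin(18°))^2 / (2*9.81) = 2.356 m

2.356 m


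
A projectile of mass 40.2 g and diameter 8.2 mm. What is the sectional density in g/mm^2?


SD = m/d^2 = 40.2/8.2^2 = 0.5979 g/mm^2

0.5979 g/mm^2


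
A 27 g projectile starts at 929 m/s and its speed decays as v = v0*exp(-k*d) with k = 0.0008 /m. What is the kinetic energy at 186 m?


v = v0*exp(-k*d) = 929*exp(-0.0008*186) = 800.558 m/s
E = 0.5*m*v^2 = 0.5*0.027*800.558^2 = 8652 J

8652 J


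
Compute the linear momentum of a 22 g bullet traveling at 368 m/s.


p = m*v = 0.022*368 = 8.096 kg·m/s

8.096 kg·m/s


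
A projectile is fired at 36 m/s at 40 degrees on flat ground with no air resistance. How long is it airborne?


T = 2*v0*sin(theta)/g = 2*36*sin(40°)/9.81 = 4.718 s

4.718 s


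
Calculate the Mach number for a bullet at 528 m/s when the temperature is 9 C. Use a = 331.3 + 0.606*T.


a = 331.3 + 0.606*(9) = 336.754 m/s
M = v/a = 528/336.754 = 1.568

1.568


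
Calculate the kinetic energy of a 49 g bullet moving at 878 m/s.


E = 0.5*m*v^2 = 0.5*0.049*878^2 = 18887 J

18887 J


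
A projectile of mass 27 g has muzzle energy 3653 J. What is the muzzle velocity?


v = sqrt(2*E/m) = sqrt(2*3653/0.027) = 520.2 m/s

520.2 m/s


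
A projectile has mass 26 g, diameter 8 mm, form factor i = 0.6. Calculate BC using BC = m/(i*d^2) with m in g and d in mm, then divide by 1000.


BC = m/(i*d^2*1000) = 26/(0.6 * 8^2 * 1000) = 0.0006771

0.0006771


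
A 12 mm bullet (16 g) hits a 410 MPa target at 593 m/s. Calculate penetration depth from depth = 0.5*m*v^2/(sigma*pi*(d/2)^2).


A = pi*(d/2)^2 = pi*(12/2)^2 = 113.097 mm^2
E = 0.5*m*v^2 = 0.5*0.016*593^2 = 2813.19 J
depth = E/(sigma*A) = 2813.19 J / (410 MPa * 113.097 mm^2) = 2813.19/(410 * 113.097) m = 0.0606685 m ≈ 60.67 mm

60.67 mm


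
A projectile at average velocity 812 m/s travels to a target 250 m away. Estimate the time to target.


t = d/v = 250/812 = 0.3079 s

0.3079 s


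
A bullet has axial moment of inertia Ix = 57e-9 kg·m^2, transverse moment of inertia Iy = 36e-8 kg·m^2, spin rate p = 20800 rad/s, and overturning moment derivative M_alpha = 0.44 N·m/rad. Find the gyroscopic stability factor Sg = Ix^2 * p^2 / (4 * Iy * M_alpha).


Sg = Ix^2 * p^2 / (4 * Iy * M_alpha) = (57e-9)^2 * 20800^2 / (4 * 36e-8 * 0.44) = 2.219

2.219


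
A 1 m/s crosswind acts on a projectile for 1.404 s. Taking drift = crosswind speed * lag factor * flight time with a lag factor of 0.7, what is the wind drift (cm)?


drift = v_wind * lag * t = 1 * 0.7 * 1.404 = 0.9828 m ≈ 98.28 cm

98.28 cm


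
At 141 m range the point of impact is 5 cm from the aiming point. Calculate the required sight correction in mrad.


1 mrad subtends 1 cm per 10 m of range, so adj = error_cm / (dist_m / 10) = 5 / (141/10) = 0.3546 mrad

0.3546 mrad


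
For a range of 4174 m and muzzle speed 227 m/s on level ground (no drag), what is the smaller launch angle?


sin(2*theta) = R*g/v0^2 = 4174*9.81/227^2 = 0.794639, theta = arcsin(0.794639)/2 = 26.31°

26.31 degrees


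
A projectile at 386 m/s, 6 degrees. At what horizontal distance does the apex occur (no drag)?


R = v0^2*sin(2*theta)/g = 386^2*sin(2*6°)/9.81 = 3157.8 m
apex_dist = R/2 = 3157.8/2 = 1579 m

1579 m


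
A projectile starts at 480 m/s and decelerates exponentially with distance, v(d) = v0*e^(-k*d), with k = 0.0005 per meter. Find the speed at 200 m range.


v = v0*exp(-k*d) = 480*exp(-0.0005*200) = 434.3 m/s

434.3 m/s


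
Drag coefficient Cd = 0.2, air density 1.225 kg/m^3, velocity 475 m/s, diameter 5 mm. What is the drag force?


A = pi*(d/2)^2 = pi*(5/2000)^2 = 1.96350e-05 m^2
Fd = 0.5*Cd*rho*A*v^2 = 0.5*0.2*1.225*1.96350e-05*475^2 = 0.5427 N

0.5427 N


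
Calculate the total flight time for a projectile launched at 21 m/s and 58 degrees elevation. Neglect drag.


T = 2*v0*sin(theta)/g = 2*21*sin(58°)/9.81 = 3.631 s

3.631 s


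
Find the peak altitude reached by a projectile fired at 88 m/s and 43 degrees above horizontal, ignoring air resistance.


H = (v0*sin(theta))^2 / (2g) = (88*sin(43°))^2 / (2*9.81) = 183.6 m

183.6 m


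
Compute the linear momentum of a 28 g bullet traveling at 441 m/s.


p = m*v = 0.028*441 = 12.35 kg·m/s

12.35 kg·m/s


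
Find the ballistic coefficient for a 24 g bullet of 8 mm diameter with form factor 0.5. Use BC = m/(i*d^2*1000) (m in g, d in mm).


BC = m/(i*d^2*1000) = 24/(0.5 * 8^2 * 1000) = 0.00075

0.00075


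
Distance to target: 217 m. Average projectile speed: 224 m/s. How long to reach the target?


t = d/v = 217/224 = 0.9688 s

0.9688 s


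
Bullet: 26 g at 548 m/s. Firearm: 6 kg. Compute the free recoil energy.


v_r = m_p*v_p/m_gun = 0.026*548/6 = 2.37467 m/s, E_r = 0.5*m_gun*v_r^2 = 0.5*6*2.37467^2 = 16.92 J

16.92 J


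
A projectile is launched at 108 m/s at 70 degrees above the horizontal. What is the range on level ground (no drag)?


R = v0^2 * sin(2*theta) / g = 108^2 * sin(2*70°) / 9.81 = 764.3 m

764.3 m


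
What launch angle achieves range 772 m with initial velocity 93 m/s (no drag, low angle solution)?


sin(2*theta) = R*g/v0^2 = 772*9.81/93^2 = 0.87563, theta = arcsin(0.87563)/2 = 30.56°

30.56 degrees


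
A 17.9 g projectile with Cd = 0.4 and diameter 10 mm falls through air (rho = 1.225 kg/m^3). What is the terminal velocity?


A = pi*(d/2)^2 = pi*(10/2000)^2 = 7.85398e-05 m^2
vt = sqrt(2mg/(Cd*rho*A)) = sqrt(2*0.0179*9.81/(0.4 * 1.225 * 7.85398e-05)) = 95.53 m/s

95.53 m/s


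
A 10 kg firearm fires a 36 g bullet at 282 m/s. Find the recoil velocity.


v_recoil = m_p * v_p / m_gun = 0.036 * 282 / 10 = 1.015 m/s

1.015 m/s


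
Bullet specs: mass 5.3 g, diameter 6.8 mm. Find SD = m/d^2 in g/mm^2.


SD = m/d^2 = 5.3/6.8^2 = 0.1146 g/mm^2

0.1146 g/mm^2


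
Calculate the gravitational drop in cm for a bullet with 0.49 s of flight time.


drop = 0.5*g*t^2 = 0.5*9.81*0.49^2 = 1.17769 m ≈ 117.8 cm

117.8 cm


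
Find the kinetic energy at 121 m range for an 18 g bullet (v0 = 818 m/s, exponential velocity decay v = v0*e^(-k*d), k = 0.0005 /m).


v = v0*exp(-k*d) = 818*exp(-0.0005*121) = 769.978 m/s
E = 0.5*m*v^2 = 0.5*0.018*769.978^2 = 5336 J

5336 J


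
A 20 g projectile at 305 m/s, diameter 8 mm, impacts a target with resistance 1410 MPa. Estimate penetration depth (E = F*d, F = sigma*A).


A = pi*(d/2)^2 = pi*(8/2)^2 = 50.2655 mm^2
E = 0.5*m*v^2 = 0.5*0.02*305^2 = 930.25 J
depth = E/(sigma*A) = 930.25 J / (1410 MPa * 50.2655 mm^2) = 930.25/(1410 * 50.2655) m = 0.0131253 m ≈ 13.13 mm

13.13 mm


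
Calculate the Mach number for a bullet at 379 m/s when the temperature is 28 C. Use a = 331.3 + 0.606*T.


a = 331.3 + 0.606*(28) = 348.268 m/s
M = v/a = 379/348.268 = 1.088

1.088


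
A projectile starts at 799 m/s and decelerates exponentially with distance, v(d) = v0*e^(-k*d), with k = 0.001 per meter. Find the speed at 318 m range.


v = v0*exp(-k*d) = 799*exp(-0.001*318) = 581.4 m/s

581.4 m/s


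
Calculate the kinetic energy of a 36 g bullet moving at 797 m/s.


E = 0.5*m*v^2 = 0.5*0.036*797^2 = 11434 J

11434 J


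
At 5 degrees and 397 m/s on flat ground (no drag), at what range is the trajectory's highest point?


R = v0^2*sin(2*theta)/g = 397^2*sin(2*5°)/9.81 = 2789.86 m
apex_dist = R/2 = 2789.86/2 = 1395 m

1395 m


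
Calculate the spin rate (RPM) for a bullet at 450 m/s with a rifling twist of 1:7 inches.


twist_m = 7*0.0254 = 0.1778 m
spin = v/twist = 450/0.1778 = 2530.934 rev/s
RPM = spin*60 = 2530.934*60 ≈ 151856 RPM

151856 RPM


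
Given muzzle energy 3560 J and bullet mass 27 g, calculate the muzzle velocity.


v = sqrt(2*E/m) = sqrt(2*3560/0.027) = 513.5 m/s

513.5 m/s


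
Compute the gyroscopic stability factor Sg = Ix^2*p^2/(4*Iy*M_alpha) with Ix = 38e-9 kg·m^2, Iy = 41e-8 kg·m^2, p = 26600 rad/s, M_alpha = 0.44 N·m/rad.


Sg = Ix^2 * p^2 / (4 * Iy * M_alpha) = (38e-9)^2 * 26600^2 / (4 * 41e-8 * 0.44) = 1.416

1.416


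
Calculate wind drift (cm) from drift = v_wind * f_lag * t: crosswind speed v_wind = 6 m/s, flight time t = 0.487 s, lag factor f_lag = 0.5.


drift = v_wind * lag * t = 6 * 0.5 * 0.487 = 1.461 m ≈ 146.1 cm

146.1 cm


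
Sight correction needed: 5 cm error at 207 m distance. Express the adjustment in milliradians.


1 mrad subtends 1 cm per 10 m of range, so adj = error_cm / (dist_m / 10) = 5 / (207/10) = 0.2415 mrad

0.2415 mrad


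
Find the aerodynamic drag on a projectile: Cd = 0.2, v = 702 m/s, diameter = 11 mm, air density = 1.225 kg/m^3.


A = pi*(d/2)^2 = pi*(11/2000)^2 = 9.50332e-05 m^2
Fd = 0.5*Cd*rho*A*v^2 = 0.5*0.2*1.225*9.50332e-05*702^2 = 5.737 N

5.737 N


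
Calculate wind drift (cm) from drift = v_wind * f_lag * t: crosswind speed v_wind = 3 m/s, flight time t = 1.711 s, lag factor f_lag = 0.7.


drift = v_wind * lag * t = 3 * 0.7 * 1.711 = 3.5931 m ≈ 359.3 cm

359.3 cm


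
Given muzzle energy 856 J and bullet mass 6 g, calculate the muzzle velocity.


v = sqrt(2*E/m) = sqrt(2*856/0.006) = 534.2 m/s

534.2 m/s


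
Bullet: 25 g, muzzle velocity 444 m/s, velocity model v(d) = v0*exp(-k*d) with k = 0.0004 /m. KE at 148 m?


v = v0*exp(-k*d) = 444*exp(-0.0004*148) = 418.478 m/s
E = 0.5*m*v^2 = 0.5*0.025*418.478^2 = 2189 J

2189 J


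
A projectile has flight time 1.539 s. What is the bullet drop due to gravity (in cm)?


drop = 0.5*g*t^2 = 0.5*9.81*1.539^2 = 11.6176 m ≈ 1162 cm

1162 cm


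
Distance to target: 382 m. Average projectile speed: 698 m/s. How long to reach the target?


t = d/v = 382/698 = 0.5473 s

0.5473 s


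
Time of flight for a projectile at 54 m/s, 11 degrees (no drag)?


T = 2*v0*sin(theta)/g = 2*54*sin(11°)/9.81 = 2.101 s

2.101 s


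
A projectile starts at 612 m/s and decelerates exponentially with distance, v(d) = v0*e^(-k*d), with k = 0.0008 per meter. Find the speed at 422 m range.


v = v0*exp(-k*d) = 612*exp(-0.0008*422) = 436.7 m/s

436.7 m/s


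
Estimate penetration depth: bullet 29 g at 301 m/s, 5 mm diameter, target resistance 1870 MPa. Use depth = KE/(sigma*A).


A = pi*(d/2)^2 = pi*(5/2)^2 = 19.635 mm^2
E = 0.5*m*v^2 = 0.5*0.029*301^2 = 1313.71 J
depth = E/(sigma*A) = 1313.71 J / (1870 MPa * 19.635 mm^2) = 1313.71/(1870 * 19.635) m = 0.0357791 m ≈ 35.78 mm

35.78 mm


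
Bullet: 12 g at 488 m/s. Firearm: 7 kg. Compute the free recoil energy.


v_r = m_p*v_p/m_gun = 0.012*488/7 = 0.836571 m/s, E_r = 0.5*m_gun*v_r^2 = 0.5*7*0.836571^2 = 2.449 J

2.449 J


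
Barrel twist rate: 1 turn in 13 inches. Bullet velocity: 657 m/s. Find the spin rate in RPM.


twist_m = 13*0.0254 = 0.3302 m
spin = v/twist = 657/0.3302 = 1989.703 rev/s
RPM = spin*60 = 1989.703*60 ≈ 119382 RPM

119382 RPM


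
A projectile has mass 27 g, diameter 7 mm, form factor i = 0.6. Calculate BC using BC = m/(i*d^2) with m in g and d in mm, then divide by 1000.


BC = m/(i*d^2*1000) = 27/(0.6 * 7^2 * 1000) = 0.0009184

0.0009184


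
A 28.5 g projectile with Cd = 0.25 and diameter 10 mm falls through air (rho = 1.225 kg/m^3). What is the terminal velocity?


A = pi*(d/2)^2 = pi*(10/2000)^2 = 7.85398e-05 m^2
vt = sqrt(2mg/(Cd*rho*A)) = sqrt(2*0.0285*9.81/(0.25 * 1.225 * 7.85398e-05)) = 152.5 m/s

152.5 m/s


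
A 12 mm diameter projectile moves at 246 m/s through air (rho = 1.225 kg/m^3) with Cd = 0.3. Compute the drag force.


A = pi*(d/2)^2 = pi*(12/2000)^2 = 1.13097e-04 m^2
Fd = 0.5*Cd*rho*A*v^2 = 0.5*0.3*1.225*1.13097e-04*246^2 = 1.258 N

1.258 N


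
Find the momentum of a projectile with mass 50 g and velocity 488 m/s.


p = m*v = 0.05*488 = 24.4 kg·m/s

24.4 kg·m/s


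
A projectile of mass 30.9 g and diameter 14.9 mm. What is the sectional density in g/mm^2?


SD = m/d^2 = 30.9/14.9^2 = 0.1392 g/mm^2

0.1392 g/mm^2


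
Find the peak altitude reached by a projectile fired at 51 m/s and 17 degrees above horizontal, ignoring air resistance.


H = (v0*sin(theta))^2 / (2g) = (51*sin(17°))^2 / (2*9.81) = 11.33 m

11.33 m


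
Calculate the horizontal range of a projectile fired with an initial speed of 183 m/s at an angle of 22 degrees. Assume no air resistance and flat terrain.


R = v0^2 * sin(2*theta) / g = 183^2 * sin(2*22°) / 9.81 = 2371 m

2371 m


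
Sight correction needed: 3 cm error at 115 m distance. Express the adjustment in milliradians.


1 mrad subtends 1 cm per 10 m of range, so adj = error_cm / (dist_m / 10) = 3 / (115/10) = 0.2609 mrad

0.2609 mrad


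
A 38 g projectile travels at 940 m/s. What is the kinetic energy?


E = 0.5*m*v^2 = 0.5*0.038*940^2 = 16788 J

16788 J


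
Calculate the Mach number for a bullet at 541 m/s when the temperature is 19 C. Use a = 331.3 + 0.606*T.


a = 331.3 + 0.606*(19) = 342.814 m/s
M = v/a = 541/342.814 = 1.578

1.578


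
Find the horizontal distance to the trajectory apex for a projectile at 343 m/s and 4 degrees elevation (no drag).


R = v0^2*sin(2*theta)/g = 343^2*sin(2*4°)/9.81 = 1669.07 m
apex_dist = R/2 = 1669.07/2 = 834.5 m

834.5 m


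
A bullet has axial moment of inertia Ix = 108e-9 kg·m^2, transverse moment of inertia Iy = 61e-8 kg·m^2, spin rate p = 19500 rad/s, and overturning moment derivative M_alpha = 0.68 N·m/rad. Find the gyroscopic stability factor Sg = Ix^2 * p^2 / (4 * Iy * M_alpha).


Sg = Ix^2 * p^2 / (4 * Iy * M_alpha) = (108e-9)^2 * 19500^2 / (4 * 61e-8 * 0.68) = 2.673

2.673


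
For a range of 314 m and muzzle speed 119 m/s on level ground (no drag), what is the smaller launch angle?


sin(2*theta) = R*g/v0^2 = 314*9.81/119^2 = 0.217523, theta = arcsin(0.217523)/2 = 6.282°

6.282 degrees


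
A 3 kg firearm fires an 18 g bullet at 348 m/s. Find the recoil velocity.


v_recoil = m_p * v_p / m_gun = 0.018 * 348 / 3 = 2.088 m/s

2.088 m/s


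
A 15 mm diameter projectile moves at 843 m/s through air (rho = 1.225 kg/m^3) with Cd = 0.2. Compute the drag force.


A = pi*(d/2)^2 = pi*(15/2000)^2 = 1.76715e-04 m^2
Fd = 0.5*Cd*rho*A*v^2 = 0.5*0.2*1.225*1.76715e-04*843^2 = 15.38 N

15.38 N


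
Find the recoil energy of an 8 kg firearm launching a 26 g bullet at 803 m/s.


v_r = m_p*v_p/m_gun = 0.026*803/8 = 2.60975 m/s, E_r = 0.5*m_gun*v_r^2 = 0.5*8*2.60975^2 = 27.24 J

27.24 J


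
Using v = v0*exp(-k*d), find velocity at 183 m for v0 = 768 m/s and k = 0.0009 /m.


v = v0*exp(-k*d) = 768*exp(-0.0009*183) = 651.4 m/s

651.4 m/s


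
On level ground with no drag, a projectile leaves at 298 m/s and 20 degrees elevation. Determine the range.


R = v0^2 * sin(2*theta) / g = 298^2 * sin(2*20°) / 9.81 = 5819 m

5819 m


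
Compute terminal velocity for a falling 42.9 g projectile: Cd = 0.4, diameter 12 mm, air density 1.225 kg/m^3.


A = pi*(d/2)^2 = pi*(12/2000)^2 = 1.13097e-04 m^2
vt = sqrt(2mg/(Cd*rho*A)) = sqrt(2*0.0429*9.81/(0.4 * 1.225 * 1.13097e-04)) = 123.2 m/s

123.2 m/s


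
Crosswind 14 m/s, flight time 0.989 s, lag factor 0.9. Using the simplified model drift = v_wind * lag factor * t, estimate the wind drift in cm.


drift = v_wind * lag * t = 14 * 0.9 * 0.989 = 12.4614 m ≈ 1246 cm

1246 cm


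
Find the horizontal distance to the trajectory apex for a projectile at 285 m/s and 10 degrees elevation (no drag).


R = v0^2*sin(2*theta)/g = 285^2*sin(2*10°)/9.81 = 2831.86 m
apex_dist = R/2 = 2831.86/2 = 1416 m

1416 m


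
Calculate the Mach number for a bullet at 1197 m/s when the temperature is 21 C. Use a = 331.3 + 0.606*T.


a = 331.3 + 0.606*(21) = 344.026 m/s
M = v/a = 1197/344.026 = 3.479

3.479


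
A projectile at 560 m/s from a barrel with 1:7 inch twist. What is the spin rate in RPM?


twist_m = 7*0.0254 = 0.1778 m
spin = v/twist = 560/0.1778 = 3149.606 rev/s
RPM = spin*60 = 3149.606*60 ≈ 188976 RPM

188976 RPM


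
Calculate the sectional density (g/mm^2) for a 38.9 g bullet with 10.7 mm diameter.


SD = m/d^2 = 38.9/10.7^2 = 0.3398 g/mm^2

0.3398 g/mm^2


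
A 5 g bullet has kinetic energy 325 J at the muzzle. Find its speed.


v = sqrt(2*E/m) = sqrt(2*325/0.005) = 360.6 m/s

360.6 m/s


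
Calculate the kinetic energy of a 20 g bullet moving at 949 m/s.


E = 0.5*m*v^2 = 0.5*0.02*949^2 = 9006 J

9006 J


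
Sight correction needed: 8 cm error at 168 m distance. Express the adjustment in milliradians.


1 mrad subtends 1 cm per 10 m of range, so adj = error_cm / (dist_m / 10) = 8 / (168/10) = 0.4762 mrad

0.4762 mrad


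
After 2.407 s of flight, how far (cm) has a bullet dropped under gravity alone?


drop = 0.5*g*t^2 = 0.5*9.81*2.407^2 = 28.4178 m ≈ 2842 cm

2842 cm


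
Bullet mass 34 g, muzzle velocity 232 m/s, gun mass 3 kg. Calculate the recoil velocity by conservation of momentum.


v_recoil = m_p * v_p / m_gun = 0.034 * 232 / 3 = 2.629 m/s

2.629 m/s


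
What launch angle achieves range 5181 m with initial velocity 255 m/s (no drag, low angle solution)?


sin(2*theta) = R*g/v0^2 = 5181*9.81/255^2 = 0.781632, theta = arcsin(0.781632)/2 = 25.71°

25.71 degrees


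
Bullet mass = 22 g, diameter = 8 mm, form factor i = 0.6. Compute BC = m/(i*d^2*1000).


BC = m/(i*d^2*1000) = 22/(0.6 * 8^2 * 1000) = 0.0005729

0.0005729


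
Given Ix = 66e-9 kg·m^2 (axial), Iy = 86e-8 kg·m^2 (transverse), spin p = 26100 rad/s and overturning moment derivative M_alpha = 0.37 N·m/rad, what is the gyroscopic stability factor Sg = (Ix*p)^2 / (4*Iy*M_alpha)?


Sg = Ix^2 * p^2 / (4 * Iy * M_alpha) = (66e-9)^2 * 26100^2 / (4 * 86e-8 * 0.37) = 2.331

2.331


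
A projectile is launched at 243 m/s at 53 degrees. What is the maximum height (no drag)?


H = (v0*sin(theta))^2 / (2g) = (243*sin(53°))^2 / (2*9.81) = 1920 m

1920 m


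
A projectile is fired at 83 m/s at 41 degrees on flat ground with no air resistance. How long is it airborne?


T = 2*v0*sin(theta)/g = 2*83*sin(41°)/9.81 = 11.1 s

11.1 s


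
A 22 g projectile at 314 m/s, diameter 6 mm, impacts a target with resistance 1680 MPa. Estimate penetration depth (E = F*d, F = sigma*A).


A = pi*(d/2)^2 = pi*(6/2)^2 = 28.2743 mm^2
E = 0.5*m*v^2 = 0.5*0.022*314^2 = 1084.56 J
depth = E/(sigma*A) = 1084.56 J / (1680 MPa * 28.2743 mm^2) = 1084.56/(1680 * 28.2743) m = 0.0228323 m ≈ 22.83 mm

22.83 mm


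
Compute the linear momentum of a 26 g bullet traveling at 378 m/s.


p = m*v = 0.026*378 = 9.828 kg·m/s

9.828 kg·m/s


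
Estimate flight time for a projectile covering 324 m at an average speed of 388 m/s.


t = d/v = 324/388 = 0.8351 s

0.8351 s


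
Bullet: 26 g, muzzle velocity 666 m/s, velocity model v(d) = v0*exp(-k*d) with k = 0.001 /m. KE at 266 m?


v = v0*exp(-k*d) = 666*exp(-0.001*266) = 510.448 m/s
E = 0.5*m*v^2 = 0.5*0.026*510.448^2 = 3387 J

3387 J


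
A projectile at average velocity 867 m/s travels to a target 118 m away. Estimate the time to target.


t = d/v = 118/867 = 0.1361 s

0.1361 s


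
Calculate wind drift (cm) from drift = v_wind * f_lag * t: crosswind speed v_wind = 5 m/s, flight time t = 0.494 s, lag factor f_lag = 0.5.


drift = v_wind * lag * t = 5 * 0.5 * 0.494 = 1.235 m ≈ 123.5 cm

123.5 cm


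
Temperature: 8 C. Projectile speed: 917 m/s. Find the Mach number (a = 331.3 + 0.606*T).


a = 331.3 + 0.606*(8) = 336.148 m/s
M = v/a = 917/336.148 = 2.728

2.728


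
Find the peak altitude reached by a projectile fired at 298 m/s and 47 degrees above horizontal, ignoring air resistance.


H = (v0*sin(theta))^2 / (2g) = (298*sin(47°))^2 / (2*9.81) = 2421 m

2421 m


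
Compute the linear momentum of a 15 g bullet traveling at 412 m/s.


p = m*v = 0.015*412 = 6.18 kg·m/s

6.18 kg·m/s


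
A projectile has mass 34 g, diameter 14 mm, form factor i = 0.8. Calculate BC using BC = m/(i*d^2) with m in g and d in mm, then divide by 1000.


BC = m/(i*d^2*1000) = 34/(0.8 * 14^2 * 1000) = 0.0002168

0.0002168


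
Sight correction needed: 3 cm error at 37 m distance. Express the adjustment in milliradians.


1 mrad subtends 1 cm per 10 m of range, so adj = error_cm / (dist_m / 10) = 3 / (37/10) = 0.8108 mrad

0.8108 mrad


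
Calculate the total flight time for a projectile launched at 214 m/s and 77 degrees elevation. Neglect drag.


T = 2*v0*sin(theta)/g = 2*214*sin(77°)/9.81 = 42.51 s

42.51 s


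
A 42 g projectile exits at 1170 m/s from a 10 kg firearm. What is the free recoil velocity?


v_recoil = m_p * v_p / m_gun = 0.042 * 1170 / 10 = 4.914 m/s

4.914 m/s


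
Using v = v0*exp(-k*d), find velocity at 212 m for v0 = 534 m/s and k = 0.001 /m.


v = v0*exp(-k*d) = 534*exp(-0.001*212) = 432 m/s

432 m/s


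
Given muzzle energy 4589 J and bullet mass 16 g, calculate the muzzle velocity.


v = sqrt(2*E/m) = sqrt(2*4589/0.016) = 757.4 m/s

757.4 m/s


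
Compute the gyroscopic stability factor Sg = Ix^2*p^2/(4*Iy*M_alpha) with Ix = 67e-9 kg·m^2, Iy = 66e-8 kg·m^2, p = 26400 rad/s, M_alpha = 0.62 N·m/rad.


Sg = Ix^2 * p^2 / (4 * Iy * M_alpha) = (67e-9)^2 * 26400^2 / (4 * 66e-8 * 0.62) = 1.911

1.911


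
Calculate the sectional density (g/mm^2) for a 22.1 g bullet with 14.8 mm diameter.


SD = m/d^2 = 22.1/14.8^2 = 0.1009 g/mm^2

0.1009 g/mm^2


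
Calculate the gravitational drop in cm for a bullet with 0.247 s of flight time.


drop = 0.5*g*t^2 = 0.5*9.81*0.247^2 = 0.299249 m ≈ 29.92 cm

29.92 cm


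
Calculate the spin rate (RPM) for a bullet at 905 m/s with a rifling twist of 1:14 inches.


twist_m = 14*0.0254 = 0.3556 m
spin = v/twist = 905/0.3556 = 2544.994 rev/s
RPM = spin*60 = 2544.994*60 ≈ 152700 RPM

152700 RPM


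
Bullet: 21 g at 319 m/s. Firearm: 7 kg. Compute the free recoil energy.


v_r = m_p*v_p/m_gun = 0.021*319/7 = 0.957 m/s, E_r = 0.5*m_gun*v_r^2 = 0.5*7*0.957^2 = 3.205 J

3.205 J


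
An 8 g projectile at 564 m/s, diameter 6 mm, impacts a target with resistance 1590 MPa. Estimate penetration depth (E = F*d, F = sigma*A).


A = pi*(d/2)^2 = pi*(6/2)^2 = 28.2743 mm^2
E = 0.5*m*v^2 = 0.5*0.008*564^2 = 1272.38 J
depth = E/(sigma*A) = 1272.38 J / (1590 MPa * 28.2743 mm^2) = 1272.38/(1590 * 28.2743) m = 0.0283028 m ≈ 28.3 mm

28.3 mm


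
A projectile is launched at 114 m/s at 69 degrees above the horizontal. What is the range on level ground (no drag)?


R = v0^2 * sin(2*theta) / g = 114^2 * sin(2*69°) / 9.81 = 886.4 m

886.4 m


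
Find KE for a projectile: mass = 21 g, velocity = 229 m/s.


E = 0.5*m*v^2 = 0.5*0.021*229^2 = 550.6 J

550.6 J


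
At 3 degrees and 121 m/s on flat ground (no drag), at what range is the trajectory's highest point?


R = v0^2*sin(2*theta)/g = 121^2*sin(2*3°)/9.81 = 156.004 m
apex_dist = R/2 = 156.004/2 = 78 m

78 m


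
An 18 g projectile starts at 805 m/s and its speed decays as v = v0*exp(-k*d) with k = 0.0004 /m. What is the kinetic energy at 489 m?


v = v0*exp(-k*d) = 805*exp(-0.0004*489) = 661.985 m/s
E = 0.5*m*v^2 = 0.5*0.018*661.985^2 = 3944 J

3944 J


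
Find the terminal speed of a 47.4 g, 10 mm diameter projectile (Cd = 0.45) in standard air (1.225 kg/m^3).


A = pi*(d/2)^2 = pi*(10/2000)^2 = 7.85398e-05 m^2
vt = sqrt(2mg/(Cd*rho*A)) = sqrt(2*0.0474*9.81/(0.45 * 1.225 * 7.85398e-05)) = 146.6 m/s

146.6 m/s
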